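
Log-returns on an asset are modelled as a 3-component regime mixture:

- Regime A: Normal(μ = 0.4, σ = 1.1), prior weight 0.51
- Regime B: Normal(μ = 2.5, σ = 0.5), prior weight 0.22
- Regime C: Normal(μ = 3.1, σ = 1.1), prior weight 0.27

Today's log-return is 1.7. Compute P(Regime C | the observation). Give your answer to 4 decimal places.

P(component k | x) = P(Z=k)·f_k(x) / marginal(x), where marginal(x) = Σ_j P(Z=j)·f_j(x).
Component likelihoods at x = 1.7:
  p_A = 0.180397
  p_B = 0.221842
  p_C = 0.161352
Weight by the priors:
  P(Z=A)·p_A = 0.51 × 0.180397 = 0.0920024
  P(Z=B)·p_B = 0.22 × 0.221842 = 0.0488052
  P(Z=C)·p_C = 0.27 × 0.161352 = 0.0435651
Normaliser: 0.0920024 + 0.0488052 + 0.0435651 = 0.184373
P(Regime C | data) = 0.0435651 / 0.184373 ≈ 0.2363

0.2363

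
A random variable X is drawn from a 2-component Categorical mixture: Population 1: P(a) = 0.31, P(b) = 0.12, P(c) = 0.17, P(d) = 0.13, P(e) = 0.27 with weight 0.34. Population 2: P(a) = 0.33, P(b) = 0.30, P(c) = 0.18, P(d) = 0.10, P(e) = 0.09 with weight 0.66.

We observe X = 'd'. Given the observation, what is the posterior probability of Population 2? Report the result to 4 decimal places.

0.5989

By Bayes' theorem, P(k | x) = π_k f_k(x) / Σ_j π_j f_j(x).
Categorical probabilities:
  L_1 = P(d | comp) = 0.13
  L_2 = P(d | comp) = 0.10
Multiply by the mixture weights:
  π_1·L_1 = 0.34 × 0.13 = 0.0442
  π_2·L_2 = 0.66 × 0.1 = 0.066
Marginal: 0.0442 + 0.066 = 0.1102
So the posterior for Population 2 is 0.066 / 0.1102 ≈ 0.5989.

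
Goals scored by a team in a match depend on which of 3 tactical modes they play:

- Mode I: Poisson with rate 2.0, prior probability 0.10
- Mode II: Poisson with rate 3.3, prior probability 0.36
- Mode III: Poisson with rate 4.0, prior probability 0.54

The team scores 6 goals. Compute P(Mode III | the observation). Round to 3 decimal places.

P(component k | x) = π_k·f_k(x) / marginal(x), where marginal(x) = Σ_j π_j·f_j(x).
Evaluate each component's likelihood at the observed value:
  p_I = e^(−2.0)·2.0^6/6! = 0.0120298
  p_II = e^(−3.3)·3.3^6/6! = 0.0661575
  p_III = e^(−4.0)·4.0^6/6! = 0.104196
Multiply by the mixture weights:
  π_I·p_I = 0.10 × 0.0120298 = 0.00120298
  π_II·p_II = 0.36 × 0.0661575 = 0.0238167
  π_III·p_III = 0.54 × 0.104196 = 0.0562656
Denominator: 0.00120298 + 0.0238167 + 0.0562656 = 0.0812853
So the posterior for Mode III is 0.0562656 / 0.0812853 ≈ 0.692.

0.692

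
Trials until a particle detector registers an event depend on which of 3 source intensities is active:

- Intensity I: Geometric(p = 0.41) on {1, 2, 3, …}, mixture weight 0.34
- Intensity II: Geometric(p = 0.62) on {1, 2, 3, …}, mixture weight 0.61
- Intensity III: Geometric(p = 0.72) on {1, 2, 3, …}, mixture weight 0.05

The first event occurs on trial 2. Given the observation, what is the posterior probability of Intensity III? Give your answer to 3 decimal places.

By Bayes' theorem, P(k | x) = π_k f_k(x) / Σ_j π_j f_j(x).
Evaluate each component's likelihood at the observed value:
  L_I = 0.2419
  L_II = 0.2356
  L_III = 0.2016
Unnormalised posteriors:
  π_I·L_I = 0.34 × 0.2419 = 0.082246
  π_II·L_II = 0.61 × 0.2356 = 0.143716
  π_III·L_III = 0.05 × 0.2016 = 0.01008
Denominator: 0.082246 + 0.143716 + 0.01008 = 0.236042
Responsibility of Intensity III: 0.01008 / 0.236042 ≈ 0.043

0.043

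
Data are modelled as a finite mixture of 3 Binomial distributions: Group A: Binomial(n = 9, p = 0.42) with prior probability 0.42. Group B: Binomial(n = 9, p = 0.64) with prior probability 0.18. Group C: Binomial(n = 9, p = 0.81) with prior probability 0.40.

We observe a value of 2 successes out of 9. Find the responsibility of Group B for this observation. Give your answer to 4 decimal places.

0.0341

Apply Bayes' rule: the posterior for each component is proportional to its prior times its likelihood at x.
Binomial probabilities:
  f_A = 0.140216
  f_B = 0.0115553
  f_C = 0.000211129
Weight by the priors:
  π_A·f_A = 0.42 × 0.140216 = 0.0588906
  π_B·f_B = 0.18 × 0.0115553 = 0.00207995
  π_C·f_C = 0.40 × 0.000211129 = 8.44516e-05
Normaliser: 0.0588906 + 0.00207995 + 8.44516e-05 = 0.061055
Responsibility of Group B: 0.00207995 / 0.061055 ≈ 0.0341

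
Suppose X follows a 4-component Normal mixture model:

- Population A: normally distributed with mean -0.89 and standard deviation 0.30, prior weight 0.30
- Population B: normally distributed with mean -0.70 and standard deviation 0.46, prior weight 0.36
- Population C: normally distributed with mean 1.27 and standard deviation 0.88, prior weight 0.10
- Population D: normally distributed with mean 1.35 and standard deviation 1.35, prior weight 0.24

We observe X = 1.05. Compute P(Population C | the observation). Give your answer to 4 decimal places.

0.3876

The responsibility of component k is P(Z=k) f_k(x) divided by Σ_j P(Z=j) f_j(x).
Component likelihoods at x = 1.05:
  f_A = 1.10452e-09
  f_B = 0.000624262
  f_C = 0.439396
  f_D = 0.288306
Unnormalised posteriors:
  P(Z=A)·f_A = 0.30 × 1.10452e-09 = 3.31356e-10
  P(Z=B)·f_B = 0.36 × 0.000624262 = 0.000224734
  P(Z=C)·f_C = 0.10 × 0.439396 = 0.0439396
  P(Z=D)·f_D = 0.24 × 0.288306 = 0.0691933
Normaliser: 3.31356e-10 + 0.000224734 + 0.0439396 + 0.0691933 = 0.113358
So the posterior for Population C is 0.0439396 / 0.113358 ≈ 0.3876.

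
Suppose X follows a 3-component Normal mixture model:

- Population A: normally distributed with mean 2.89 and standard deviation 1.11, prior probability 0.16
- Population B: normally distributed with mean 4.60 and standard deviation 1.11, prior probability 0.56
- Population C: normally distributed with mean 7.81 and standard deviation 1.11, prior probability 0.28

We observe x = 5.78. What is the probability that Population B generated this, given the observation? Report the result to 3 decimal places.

Apply Bayes' rule: the posterior for each component is proportional to its prior times its likelihood at x.
Evaluate each component's likelihood at the observed value:
  L_A = 0.0121227
  L_B = 0.204262
  L_C = 0.0675015
Prior × likelihood for each component:
  π_A·L_A = 0.16 × 0.0121227 = 0.00193963
  π_B·L_B = 0.56 × 0.204262 = 0.114387
  π_C·L_C = 0.28 × 0.0675015 = 0.0189004
Denominator: 0.00193963 + 0.114387 + 0.0189004 = 0.135227
Responsibility of Population B: 0.114387 / 0.135227 ≈ 0.846

0.846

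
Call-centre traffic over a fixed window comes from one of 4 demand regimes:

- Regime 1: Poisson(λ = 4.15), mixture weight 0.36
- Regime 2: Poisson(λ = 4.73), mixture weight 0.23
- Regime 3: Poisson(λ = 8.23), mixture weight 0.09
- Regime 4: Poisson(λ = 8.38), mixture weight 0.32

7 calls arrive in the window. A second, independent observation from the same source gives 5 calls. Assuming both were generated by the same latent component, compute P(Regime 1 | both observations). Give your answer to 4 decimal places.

0.3234

The responsibility of component k is π_k f_k(x) divided by Σ_j π_j f_j(x).
Since both observations come from the same component, the likelihood for component k is f_k(x₁)·f_k(x₂).
  p_1 = [0.0663108] × [0.16171] = 0.0107231
  p_2 = [0.0927651] × [0.174145] = 0.0161546
  p_3 = [0.135246] × [0.0838638] = 0.0113422
  p_4 = [0.132096] × [0.0790044] = 0.0104362
Weight by the priors:
  π_1·p_1 = 0.36 × 0.0107231 = 0.00386032
  π_2·p_2 = 0.23 × 0.0161546 = 0.00371556
  π_3·p_3 = 0.09 × 0.0113422 = 0.0010208
  π_4·p_4 = 0.32 × 0.0104362 = 0.00333957
Normaliser: 0.00386032 + 0.00371556 + 0.0010208 + 0.00333957 = 0.0119363
Responsibility of Regime 1: 0.00386032 / 0.0119363 ≈ 0.3234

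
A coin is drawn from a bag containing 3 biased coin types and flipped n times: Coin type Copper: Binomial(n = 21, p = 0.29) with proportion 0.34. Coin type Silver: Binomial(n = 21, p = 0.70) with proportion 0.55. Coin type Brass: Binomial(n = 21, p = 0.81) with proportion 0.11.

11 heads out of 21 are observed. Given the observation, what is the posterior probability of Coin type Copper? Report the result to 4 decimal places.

Posterior ∝ prior × likelihood, so P(k | x) ∝ P(Z=k) f_k(x); normalise over all components.
Component likelihoods at x = 11 heads out of 21:
  f_Copper = 0.0140083
  f_Silver = 0.0411828
  f_Brass = 0.00212959
Unnormalised posteriors:
  P(Z=Copper)·f_Copper = 0.34 × 0.0140083 = 0.00476284
  P(Z=Silver)·f_Silver = 0.55 × 0.0411828 = 0.0226506
  P(Z=Brass)·f_Brass = 0.11 × 0.00212959 = 0.000234255
Normaliser: 0.00476284 + 0.0226506 + 0.000234255 = 0.0276476
So the posterior for Coin type Copper is 0.00476284 / 0.0276476 ≈ 0.1723.

0.1723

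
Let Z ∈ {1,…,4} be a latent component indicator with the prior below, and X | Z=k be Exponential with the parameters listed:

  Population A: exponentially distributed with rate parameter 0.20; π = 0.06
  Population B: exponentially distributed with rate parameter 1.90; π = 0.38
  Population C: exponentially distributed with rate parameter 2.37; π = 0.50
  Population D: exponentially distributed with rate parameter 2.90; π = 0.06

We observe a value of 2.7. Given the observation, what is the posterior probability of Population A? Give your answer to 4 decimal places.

The responsibility of component k is π_k f_k(x) divided by Σ_j π_j f_j(x).
Component likelihoods at x = 2.7:
  p_A = 0.20·e^(−0.20·2.7) = 0.20·e^(−0.5400) = 0.11655
  p_B = 1.90·e^(−1.90·2.7) = 1.90·e^(−5.1300) = 0.0112415
  p_C = 2.37·e^(−2.37·2.7) = 2.37·e^(−6.3990) = 0.00394183
  p_D = 2.90·e^(−2.90·2.7) = 2.90·e^(−7.8300) = 0.00115311
Unnormalised posteriors:
  π_A·p_A = 0.06 × 0.11655 = 0.00699298
  π_B·p_B = 0.38 × 0.0112415 = 0.00427176
  π_C·p_C = 0.50 × 0.00394183 = 0.00197092
  π_D·p_D = 0.06 × 0.00115311 = 6.91868e-05
Evidence: 0.00699298 + 0.00427176 + 0.00197092 + 6.91868e-05 = 0.0133048
P(Population A | data) ≈ 0.5256

0.5256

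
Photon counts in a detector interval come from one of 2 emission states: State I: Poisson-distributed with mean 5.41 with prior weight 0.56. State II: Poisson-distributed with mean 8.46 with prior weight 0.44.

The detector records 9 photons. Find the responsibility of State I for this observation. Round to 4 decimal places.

0.3246

Posterior ∝ prior × likelihood, so P(k | x) ∝ π_k f_k(x); normalise over all components.
Poisson probabilities:
  f_I = e^(−5.41)·5.41^9/9! = 0.0489192
  f_II = e^(−8.46)·8.46^9/9! = 0.12955
Weight by the priors:
  π_I·f_I = 0.56 × 0.0489192 = 0.0273947
  π_II·f_II = 0.44 × 0.12955 = 0.0570022
Denominator: 0.0273947 + 0.0570022 = 0.0843969
Responsibility of State I: 0.0273947 / 0.0843969 ≈ 0.3246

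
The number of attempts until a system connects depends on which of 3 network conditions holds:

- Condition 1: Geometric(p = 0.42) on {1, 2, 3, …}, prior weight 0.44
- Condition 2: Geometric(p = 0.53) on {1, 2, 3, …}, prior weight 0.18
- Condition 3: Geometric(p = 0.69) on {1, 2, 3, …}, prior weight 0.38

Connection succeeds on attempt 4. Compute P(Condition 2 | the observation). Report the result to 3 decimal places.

The responsibility of component k is π_k f_k(x) divided by Σ_j π_j f_j(x).
Evaluate each component's likelihood at the observed value:
  f_1 = 0.42·(1−0.42)^3 = 0.42·0.195112 = 0.081947
  f_2 = 0.53·(1−0.53)^3 = 0.53·0.103823 = 0.0550262
  f_3 = 0.69·(1−0.69)^3 = 0.69·0.029791 = 0.0205558
Weight by the priors:
  π_1·f_1 = 0.44 × 0.081947 = 0.0360567
  π_2·f_2 = 0.18 × 0.0550262 = 0.00990471
  π_3·f_3 = 0.38 × 0.0205558 = 0.0078112
Normaliser: 0.0360567 + 0.00990471 + 0.0078112 = 0.0537726
Responsibility of Condition 2: 0.00990471 / 0.0537726 ≈ 0.184

0.184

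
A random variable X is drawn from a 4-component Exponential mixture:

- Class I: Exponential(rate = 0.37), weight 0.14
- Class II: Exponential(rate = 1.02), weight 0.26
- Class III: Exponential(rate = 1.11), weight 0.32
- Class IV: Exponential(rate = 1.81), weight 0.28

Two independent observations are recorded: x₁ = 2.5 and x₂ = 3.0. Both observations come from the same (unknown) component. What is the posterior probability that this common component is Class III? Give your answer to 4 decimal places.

0.1991

By Bayes' theorem, P(k | x) = π_k f_k(x) / Σ_j π_j f_j(x).
Since both observations come from the same component, the likelihood for component k is f_k(x₁)·f_k(x₂).
  L_I = [0.146717] × [0.121937] = 0.0178902
  L_II = [0.0796433] × [0.0478254] = 0.00380898
  L_III = [0.0692079] × [0.0397303] = 0.00274965
  L_IV = [0.0196108] × [0.0079334] = 0.000155581
Multiply by the mixture weights:
  π_I·L_I = 0.14 × 0.0178902 = 0.00250462
  π_II·L_II = 0.26 × 0.00380898 = 0.000990334
  π_III·L_III = 0.32 × 0.00274965 = 0.000879889
  π_IV·L_IV = 0.28 × 0.000155581 = 4.35626e-05
Normaliser: 0.00250462 + 0.000990334 + 0.000879889 + 4.35626e-05 = 0.00441841
P(Class III | data) ≈ 0.1991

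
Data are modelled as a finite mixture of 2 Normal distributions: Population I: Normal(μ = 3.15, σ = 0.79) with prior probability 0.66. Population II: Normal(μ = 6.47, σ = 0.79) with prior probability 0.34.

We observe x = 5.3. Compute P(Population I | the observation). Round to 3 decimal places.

The responsibility of component k is π_k f_k(x) divided by Σ_j π_j f_j(x).
Component likelihoods at x = 5.3:
  p_I = (1/(0.79·√(2π)))·exp(−(5.3−3.15)²/(2·0.79²)) = 0.504990·exp(-3.70333) = 0.0124436
  p_II = (1/(0.79·√(2π)))·exp(−(5.3−6.47)²/(2·0.79²)) = 0.504990·exp(-1.09670) = 0.168652
Prior × likelihood for each component:
  π_I·p_I = 0.66 × 0.0124436 = 0.00821277
  π_II·p_II = 0.34 × 0.168652 = 0.0573418
Evidence: 0.00821277 + 0.0573418 = 0.0655546
P(Population I | x) = 0.00821277 / 0.0655546 ≈ 0.125

0.125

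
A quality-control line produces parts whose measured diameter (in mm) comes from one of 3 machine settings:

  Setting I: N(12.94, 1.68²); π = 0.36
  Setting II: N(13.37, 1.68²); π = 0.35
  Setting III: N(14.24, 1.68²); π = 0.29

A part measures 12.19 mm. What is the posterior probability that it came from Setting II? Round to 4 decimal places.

The responsibility of component k is P(Z=k) f_k(x) divided by Σ_j P(Z=j) f_j(x).
Normal densities:
  f_I = (1/(1.68·√(2π)))·exp(−(12.19−12.94)²/(2·1.68²)) = 0.237466·exp(-0.09965) = 0.214943
  f_II = (1/(1.68·√(2π)))·exp(−(12.19−13.37)²/(2·1.68²)) = 0.237466·exp(-0.24667) = 0.185555
  f_III = (1/(1.68·√(2π)))·exp(−(12.19−14.24)²/(2·1.68²)) = 0.237466·exp(-0.74449) = 0.112791
Weight by the priors:
  P(Z=I)·f_I = 0.36 × 0.214943 = 0.0773795
  P(Z=II)·f_II = 0.35 × 0.185555 = 0.0649444
  P(Z=III)·f_III = 0.29 × 0.112791 = 0.0327093
Evidence: 0.0773795 + 0.0649444 + 0.0327093 = 0.175033
Responsibility of Setting II: 0.0649444 / 0.175033 ≈ 0.3710

0.3710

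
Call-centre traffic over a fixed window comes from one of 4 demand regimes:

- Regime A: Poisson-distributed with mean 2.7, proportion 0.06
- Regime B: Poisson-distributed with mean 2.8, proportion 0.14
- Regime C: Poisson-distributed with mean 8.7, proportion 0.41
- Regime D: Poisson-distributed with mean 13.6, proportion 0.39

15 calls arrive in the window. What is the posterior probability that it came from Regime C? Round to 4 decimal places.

0.1479

The responsibility of component k is w_k f_k(x) divided by Σ_j w_j f_j(x).
Poisson probabilities:
  p_A = 1.51831e-07
  p_B = 2.37053e-07
  p_C = 0.0157735
  p_D = 0.0955386
Prior × likelihood for each component:
  w_A·p_A = 0.06 × 1.51831e-07 = 9.10989e-09
  w_B·p_B = 0.14 × 2.37053e-07 = 3.31875e-08
  w_C·p_C = 0.41 × 0.0157735 = 0.00646712
  w_D·p_D = 0.39 × 0.0955386 = 0.0372601
Marginal: 9.10989e-09 + 3.31875e-08 + 0.00646712 + 0.0372601 = 0.0437272
So the posterior for Regime C is 0.00646712 / 0.0437272 ≈ 0.1479.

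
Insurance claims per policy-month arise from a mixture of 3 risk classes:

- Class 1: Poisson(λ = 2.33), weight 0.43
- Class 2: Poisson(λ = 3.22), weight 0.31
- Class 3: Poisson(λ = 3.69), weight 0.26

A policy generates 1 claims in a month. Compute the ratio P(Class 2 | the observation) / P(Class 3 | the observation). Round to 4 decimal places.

1.6647

The posterior odds equal the prior odds times the likelihood ratio: (P(Z=i)/P(Z=j))·(f_i(x)/f_j(x)).
Component likelihoods at x = 1 claims:
  L_1 = e^(−2.33)·2.33^1/1! = 0.226699
  L_2 = e^(−3.22)·3.22^1/1! = 0.128655
  L_3 = e^(−3.69)·3.69^1/1! = 0.0921467
Odds = (0.31/0.26) × (0.128655/0.0921467) = 1.19231 × 1.3962 ≈ 1.6647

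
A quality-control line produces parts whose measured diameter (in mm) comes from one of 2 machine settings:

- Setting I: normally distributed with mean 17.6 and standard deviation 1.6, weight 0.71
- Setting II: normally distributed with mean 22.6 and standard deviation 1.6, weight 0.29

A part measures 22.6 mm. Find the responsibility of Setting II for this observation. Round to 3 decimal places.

0.982

P(component k | x) = π_k·f_k(x) / marginal(x), where marginal(x) = Σ_j π_j·f_j(x).
Component likelihoods at x = 22.6 mm:
  L_I = (1/(1.6·√(2π)))·exp(−(22.6−17.6)²/(2·1.6²)) = 0.249339·exp(-4.88281) = 0.00188891
  L_II = (1/(1.6·√(2π)))·exp(−(22.6−22.6)²/(2·1.6²)) = 0.249339·exp(-0.00000) = 0.249339
Weight by the priors:
  π_I·L_I = 0.71 × 0.00188891 = 0.00134113
  π_II·L_II = 0.29 × 0.249339 = 0.0723083
Sum: 0.00134113 + 0.0723083 = 0.0736494
P(Setting II | x) = 0.0723083 / 0.0736494 ≈ 0.982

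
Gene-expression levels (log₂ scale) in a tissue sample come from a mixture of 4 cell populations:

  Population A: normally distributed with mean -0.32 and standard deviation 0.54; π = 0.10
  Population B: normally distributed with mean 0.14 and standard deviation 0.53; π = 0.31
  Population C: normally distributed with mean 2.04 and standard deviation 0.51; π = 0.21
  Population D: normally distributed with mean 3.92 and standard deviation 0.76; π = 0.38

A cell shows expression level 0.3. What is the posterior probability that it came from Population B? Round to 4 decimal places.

0.8521

The responsibility of component k is π_k f_k(x) divided by Σ_j π_j f_j(x).
Evaluate each component's likelihood at the observed value:
  p_A = 0.382176
  p_B = 0.719191
  p_C = 0.00232122
  p_D = 6.21628e-06
Weight by the priors:
  π_A·p_A = 0.10 × 0.382176 = 0.0382176
  π_B·p_B = 0.31 × 0.719191 = 0.222949
  π_C·p_C = 0.21 × 0.00232122 = 0.000487456
  π_D·p_D = 0.38 × 6.21628e-06 = 2.36219e-06
Sum: 0.0382176 + 0.222949 + 0.000487456 + 2.36219e-06 = 0.261657
P(Population B | x) ≈ 0.8521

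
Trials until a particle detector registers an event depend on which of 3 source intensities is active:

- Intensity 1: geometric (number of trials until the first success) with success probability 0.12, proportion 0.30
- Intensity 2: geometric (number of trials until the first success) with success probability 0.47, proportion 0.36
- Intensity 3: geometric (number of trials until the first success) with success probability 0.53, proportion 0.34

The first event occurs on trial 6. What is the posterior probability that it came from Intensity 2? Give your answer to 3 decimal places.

0.234

The responsibility of component k is π_k f_k(x) divided by Σ_j π_j f_j(x).
Component likelihoods at x = 6:
  f_1 = 0.12·(1−0.12)^5 = 0.12·0.527732 = 0.0633278
  f_2 = 0.47·(1−0.47)^5 = 0.47·0.0418195 = 0.0196552
  f_3 = 0.53·(1−0.53)^5 = 0.53·0.0229345 = 0.0121553
Unnormalised posteriors:
  π_1·f_1 = 0.30 × 0.0633278 = 0.0189983
  π_2·f_2 = 0.36 × 0.0196552 = 0.00707587
  π_3·f_3 = 0.34 × 0.0121553 = 0.0041328
Sum: 0.0189983 + 0.00707587 + 0.0041328 = 0.030207
So the posterior for Intensity 2 is 0.00707587 / 0.030207 ≈ 0.234.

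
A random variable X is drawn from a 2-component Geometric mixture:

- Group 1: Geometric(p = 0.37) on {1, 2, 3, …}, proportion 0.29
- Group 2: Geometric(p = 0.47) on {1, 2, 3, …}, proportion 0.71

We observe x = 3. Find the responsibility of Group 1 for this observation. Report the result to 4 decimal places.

0.3124

Posterior ∝ prior × likelihood, so P(k | x) ∝ π_k f_k(x); normalise over all components.
Geometric probabilities:
  p_1 = 0.37·(1−0.37)^2 = 0.37·0.3969 = 0.146853
  p_2 = 0.47·(1−0.47)^2 = 0.47·0.2809 = 0.132023
Multiply by the mixture weights:
  π_1·p_1 = 0.29 × 0.146853 = 0.0425874
  π_2·p_2 = 0.71 × 0.132023 = 0.0937363
Sum: 0.0425874 + 0.0937363 = 0.136324
P(Group 1 | 3) = 0.0425874 / 0.136324 ≈ 0.3124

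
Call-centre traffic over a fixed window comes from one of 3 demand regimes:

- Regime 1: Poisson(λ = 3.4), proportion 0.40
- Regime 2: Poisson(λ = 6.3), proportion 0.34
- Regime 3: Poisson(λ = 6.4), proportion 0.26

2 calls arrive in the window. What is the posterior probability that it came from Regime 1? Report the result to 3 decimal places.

By Bayes' theorem, P(k | x) = P(Z=k) f_k(x) / Σ_j P(Z=j) f_j(x).
Poisson probabilities:
  p_1 = e^(−3.4)·3.4^2/2! = 0.192898
  p_2 = e^(−6.3)·6.3^2/2! = 0.0364415
  p_3 = e^(−6.4)·6.4^2/2! = 0.0340287
Weight by the priors:
  P(Z=1)·p_1 = 0.40 × 0.192898 = 0.077159
  P(Z=2)·p_2 = 0.34 × 0.0364415 = 0.0123901
  P(Z=3)·p_3 = 0.26 × 0.0340287 = 0.00884746
Normaliser: 0.077159 + 0.0123901 + 0.00884746 = 0.0983966
P(Regime 1 | 2 calls) ≈ 0.784

0.784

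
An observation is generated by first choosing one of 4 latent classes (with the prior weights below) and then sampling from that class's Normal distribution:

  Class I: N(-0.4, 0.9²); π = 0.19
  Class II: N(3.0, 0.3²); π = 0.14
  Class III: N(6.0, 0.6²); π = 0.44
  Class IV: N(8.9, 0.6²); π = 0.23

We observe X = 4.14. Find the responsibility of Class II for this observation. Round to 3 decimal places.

Posterior ∝ prior × likelihood, so P(k | x) ∝ π_k f_k(x); normalise over all components.
Component likelihoods at x = 4.14:
  L_I = (1/(0.9·√(2π)))·exp(−(4.14−-0.4)²/(2·0.9²)) = 0.443269·exp(-12.72321) = 1.32144e-06
  L_II = (1/(0.3·√(2π)))·exp(−(4.14−3.0)²/(2·0.3²)) = 1.329808·exp(-7.22000) = 0.000973156
  L_III = (1/(0.6·√(2π)))·exp(−(4.14−6.0)²/(2·0.6²)) = 0.664904·exp(-4.80500) = 0.0054447
  L_IV = (1/(0.6·√(2π)))·exp(−(4.14−8.9)²/(2·0.6²)) = 0.664904·exp(-31.46889) = 1.43217e-14
Unnormalised posteriors:
  π_I·L_I = 0.19 × 1.32144e-06 = 2.51074e-07
  π_II·L_II = 0.14 × 0.000973156 = 0.000136242
  π_III·L_III = 0.44 × 0.0054447 = 0.00239567
  π_IV·L_IV = 0.23 × 1.43217e-14 = 3.29399e-15
Sum: 2.51074e-07 + 0.000136242 + 0.00239567 + 3.29399e-15 = 0.00253216
P(Class II | data) ≈ 0.054

0.054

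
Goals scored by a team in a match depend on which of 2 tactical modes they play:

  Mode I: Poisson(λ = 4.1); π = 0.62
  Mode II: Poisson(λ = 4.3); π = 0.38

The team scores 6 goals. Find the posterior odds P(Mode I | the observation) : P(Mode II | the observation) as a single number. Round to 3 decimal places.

1.497

Posterior odds = (P(Z=i) f_i(x)) / (P(Z=j) f_j(x)); the normalising sum cancels.
Component likelihoods at x = 6 goals:
  f_I = 0.109336
  f_II = 0.119127
Odds = (0.62/0.38) × (0.109336/0.119127) = 1.63158 × 0.917807 ≈ 1.497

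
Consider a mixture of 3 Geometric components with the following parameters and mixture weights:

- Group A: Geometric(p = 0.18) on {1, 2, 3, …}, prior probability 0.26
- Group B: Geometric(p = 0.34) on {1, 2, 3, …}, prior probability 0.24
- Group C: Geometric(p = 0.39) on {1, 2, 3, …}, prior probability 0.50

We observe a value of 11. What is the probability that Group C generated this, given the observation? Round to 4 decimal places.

P(component k | x) = P(Z=k)·f_k(x) / marginal(x), where marginal(x) = Σ_j P(Z=j)·f_j(x).
Component likelihoods at x = 11:
  L_A = 0.18·(1−0.18)^10 = 0.18·0.137448 = 0.0247406
  L_B = 0.34·(1−0.34)^10 = 0.34·0.0156834 = 0.00533235
  L_C = 0.39·(1−0.39)^10 = 0.39·0.00713343 = 0.00278204
Prior × likelihood for each component:
  P(Z=A)·L_A = 0.26 × 0.0247406 = 0.00643257
  P(Z=B)·L_B = 0.24 × 0.00533235 = 0.00127976
  P(Z=C)·L_C = 0.50 × 0.00278204 = 0.00139102
Sum: 0.00643257 + 0.00127976 + 0.00139102 = 0.00910335
Responsibility of Group C: 0.00139102 / 0.00910335 ≈ 0.1528

0.1528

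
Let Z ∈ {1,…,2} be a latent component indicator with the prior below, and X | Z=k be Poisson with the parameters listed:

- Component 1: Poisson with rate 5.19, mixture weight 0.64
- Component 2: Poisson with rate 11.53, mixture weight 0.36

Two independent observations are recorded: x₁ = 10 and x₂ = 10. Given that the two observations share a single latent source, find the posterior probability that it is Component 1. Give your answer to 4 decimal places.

0.0624

Posterior ∝ prior × likelihood, so P(k | x) ∝ w_k f_k(x); normalise over all components.
Since both observations come from the same component, the likelihood for component k is f_k(x₁)·f_k(x₂).
  L_1 = [0.0217732] × [0.0217732] = 0.000474072
  L_2 = [0.11249] × [0.11249] = 0.012654
Prior × likelihood for each component:
  w_1·L_1 = 0.64 × 0.000474072 = 0.000303406
  w_2·L_2 = 0.36 × 0.012654 = 0.00455546
Denominator: 0.000303406 + 0.00455546 = 0.00485886
P(Component 1 | x) ≈ 0.0624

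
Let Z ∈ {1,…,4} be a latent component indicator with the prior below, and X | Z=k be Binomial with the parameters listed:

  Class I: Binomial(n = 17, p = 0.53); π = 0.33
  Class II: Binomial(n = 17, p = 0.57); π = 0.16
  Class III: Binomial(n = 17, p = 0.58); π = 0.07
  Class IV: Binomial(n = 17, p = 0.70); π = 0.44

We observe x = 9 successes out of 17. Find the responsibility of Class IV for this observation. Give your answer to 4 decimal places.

0.2138

The responsibility of component k is w_k f_k(x) divided by Σ_j w_j f_j(x).
Binomial probabilities:
  p_I = C(17,9)·0.53^9·0.47^8 = 24310·0.00329976·0.00238113 = 0.191008
  p_II = C(17,9)·0.57^9·0.43^8 = 24310·0.00635146·0.00116882 = 0.180471
  p_III = C(17,9)·0.58^9·0.42^8 = 24310·0.00742766·0.000968265 = 0.174836
  p_IV = C(17,9)·0.70^9·0.30^8 = 24310·0.0403536·6.561e-05 = 0.0643632
Prior × likelihood for each component:
  w_I·p_I = 0.33 × 0.191008 = 0.0630325
  w_II·p_II = 0.16 × 0.180471 = 0.0288753
  w_III·p_III = 0.07 × 0.174836 = 0.0122385
  w_IV·p_IV = 0.44 × 0.0643632 = 0.0283198
Normaliser: 0.0630325 + 0.0288753 + 0.0122385 + 0.0283198 = 0.132466
P(Class IV | the observation) ≈ 0.2138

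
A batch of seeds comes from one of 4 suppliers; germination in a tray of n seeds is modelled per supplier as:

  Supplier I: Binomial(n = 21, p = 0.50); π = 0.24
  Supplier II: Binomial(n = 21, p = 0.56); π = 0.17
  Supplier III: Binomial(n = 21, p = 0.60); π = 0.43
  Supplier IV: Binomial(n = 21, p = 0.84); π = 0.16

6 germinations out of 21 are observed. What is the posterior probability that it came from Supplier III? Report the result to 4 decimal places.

The responsibility of component k is π_k f_k(x) divided by Σ_j π_j f_j(x).
Evaluate each component's likelihood at the observed value:
  p_I = 0.0258751
  p_II = 0.00750637
  p_III = 0.00271844
  p_IV = 2.1978e-08
Unnormalised posteriors:
  π_I·p_I = 0.24 × 0.0258751 = 0.00621002
  π_II·p_II = 0.17 × 0.00750637 = 0.00127608
  π_III·p_III = 0.43 × 0.00271844 = 0.00116893
  π_IV·p_IV = 0.16 × 2.1978e-08 = 3.51647e-09
Marginal: 0.00621002 + 0.00127608 + 0.00116893 + 3.51647e-09 = 0.00865504
P(Supplier III | 6 germinations out of 21) ≈ 0.1351

0.1351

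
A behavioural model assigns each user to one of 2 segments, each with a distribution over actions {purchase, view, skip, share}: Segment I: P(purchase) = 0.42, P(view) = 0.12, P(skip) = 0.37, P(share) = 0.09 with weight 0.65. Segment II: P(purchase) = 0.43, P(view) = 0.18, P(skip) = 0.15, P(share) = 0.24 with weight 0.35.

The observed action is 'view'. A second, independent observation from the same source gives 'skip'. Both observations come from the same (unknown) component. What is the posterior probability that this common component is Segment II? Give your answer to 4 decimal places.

The responsibility of component k is π_k f_k(x) divided by Σ_j π_j f_j(x).
Since both observations come from the same component, the likelihood for component k is f_k(x₁)·f_k(x₂).
  p_I = [0.12] × [0.37] = 0.0444
  p_II = [0.18] × [0.15] = 0.027
Prior × likelihood for each component:
  π_I·p_I = 0.65 × 0.0444 = 0.02886
  π_II·p_II = 0.35 × 0.027 = 0.00945
Marginal: 0.02886 + 0.00945 = 0.03831
P(Segment II | x₁, x₂) = 0.00945 / 0.03831 ≈ 0.2467

0.2467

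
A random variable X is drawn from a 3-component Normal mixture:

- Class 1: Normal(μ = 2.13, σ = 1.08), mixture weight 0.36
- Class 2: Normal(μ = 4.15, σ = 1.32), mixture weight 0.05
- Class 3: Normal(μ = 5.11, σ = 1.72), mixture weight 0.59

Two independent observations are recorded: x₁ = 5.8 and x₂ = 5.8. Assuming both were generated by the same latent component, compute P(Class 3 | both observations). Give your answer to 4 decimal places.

0.9658

By Bayes' theorem, P(k | x) = w_k f_k(x) / Σ_j w_j f_j(x).
Since both observations come from the same component, the likelihood for component k is f_k(x₁)·f_k(x₂).
  p_1 = [(1/(1.08·√(2π)))·exp(−(5.8−2.13)²/(2·1.08²)) = 0.369391·exp(-5.77371) = 0.00114815] × [0.00114815] = 1.31824e-06
  p_2 = [(1/(1.32·√(2π)))·exp(−(5.8−4.15)²/(2·1.32²)) = 0.302229·exp(-0.78125) = 0.138371] × [0.138371] = 0.0191464
  p_3 = [(1/(1.72·√(2π)))·exp(−(5.8−5.11)²/(2·1.72²)) = 0.231943·exp(-0.08047) = 0.214011] × [0.214011] = 0.0458006
Weight by the priors:
  w_1·p_1 = 0.36 × 1.31824e-06 = 4.74568e-07
  w_2·p_2 = 0.05 × 0.0191464 = 0.00095732
  w_3·p_3 = 0.59 × 0.0458006 = 0.0270224
Denominator: 4.74568e-07 + 0.00095732 + 0.0270224 = 0.0279802
P(Class 3 | x₁,x₂) ≈ 0.9658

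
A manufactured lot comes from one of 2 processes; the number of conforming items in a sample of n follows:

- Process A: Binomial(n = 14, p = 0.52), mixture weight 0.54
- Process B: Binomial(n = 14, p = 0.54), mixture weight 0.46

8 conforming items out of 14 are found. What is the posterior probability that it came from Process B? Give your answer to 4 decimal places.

Posterior ∝ prior × likelihood, so P(k | x) ∝ π_k f_k(x); normalise over all components.
Evaluate each component's likelihood at the observed value:
  f_A = C(14,8)·0.52^8·0.48^6 = 3003·0.00534597·0.0122306 = 0.196349
  f_B = C(14,8)·0.54^8·0.46^6 = 3003·0.0072302·0.0094743 = 0.205709
Weight by the priors:
  π_A·f_A = 0.54 × 0.196349 = 0.106029
  π_B·f_B = 0.46 × 0.205709 = 0.0946259
Marginal: 0.106029 + 0.0946259 = 0.200655
P(Process B | data) = 0.0946259 / 0.200655 ≈ 0.4716

0.4716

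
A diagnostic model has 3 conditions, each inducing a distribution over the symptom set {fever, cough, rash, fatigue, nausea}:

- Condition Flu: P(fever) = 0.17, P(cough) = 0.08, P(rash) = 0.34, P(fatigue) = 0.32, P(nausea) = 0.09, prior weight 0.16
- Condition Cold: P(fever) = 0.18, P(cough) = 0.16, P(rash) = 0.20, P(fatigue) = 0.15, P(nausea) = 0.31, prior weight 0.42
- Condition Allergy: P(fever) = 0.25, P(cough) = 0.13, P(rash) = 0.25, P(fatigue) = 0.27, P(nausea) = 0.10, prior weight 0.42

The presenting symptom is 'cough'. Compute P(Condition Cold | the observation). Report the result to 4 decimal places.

The responsibility of component k is w_k f_k(x) divided by Σ_j w_j f_j(x).
Evaluate each component's likelihood at the observed value:
  p_Flu = P(cough | comp) = 0.08
  p_Cold = P(cough | comp) = 0.16
  p_Allergy = P(cough | comp) = 0.13
Prior × likelihood for each component:
  w_Flu·p_Flu = 0.16 × 0.08 = 0.0128
  w_Cold·p_Cold = 0.42 × 0.16 = 0.0672
  w_Allergy·p_Allergy = 0.42 × 0.13 = 0.0546
Sum: 0.0128 + 0.0672 + 0.0546 = 0.1346
P(Condition Cold | data) ≈ 0.4993

0.4993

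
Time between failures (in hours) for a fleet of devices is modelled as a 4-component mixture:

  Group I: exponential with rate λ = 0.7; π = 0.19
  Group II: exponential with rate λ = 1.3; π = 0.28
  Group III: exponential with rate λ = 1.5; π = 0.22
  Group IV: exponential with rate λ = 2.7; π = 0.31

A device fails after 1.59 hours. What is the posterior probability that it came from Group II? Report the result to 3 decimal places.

By Bayes' theorem, P(k | x) = P(Z=k) f_k(x) / Σ_j P(Z=j) f_j(x).
Exponential densities:
  f_I = 0.7·e^(−0.7·1.59) = 0.7·e^(−1.1130) = 0.23
  f_II = 1.3·e^(−1.3·1.59) = 1.3·e^(−2.0670) = 0.164534
  f_III = 1.5·e^(−1.5·1.59) = 1.5·e^(−2.3850) = 0.138133
  f_IV = 2.7·e^(−2.7·1.59) = 2.7·e^(−4.2930) = 0.0368925
Multiply by the mixture weights:
  P(Z=I)·f_I = 0.19 × 0.23 = 0.0437
  P(Z=II)·f_II = 0.28 × 0.164534 = 0.0460696
  P(Z=III)·f_III = 0.22 × 0.138133 = 0.0303894
  P(Z=IV)·f_IV = 0.31 × 0.0368925 = 0.0114367
Evidence: 0.0437 + 0.0460696 + 0.0303894 + 0.0114367 = 0.131596
Responsibility of Group II: 0.0460696 / 0.131596 ≈ 0.350

0.350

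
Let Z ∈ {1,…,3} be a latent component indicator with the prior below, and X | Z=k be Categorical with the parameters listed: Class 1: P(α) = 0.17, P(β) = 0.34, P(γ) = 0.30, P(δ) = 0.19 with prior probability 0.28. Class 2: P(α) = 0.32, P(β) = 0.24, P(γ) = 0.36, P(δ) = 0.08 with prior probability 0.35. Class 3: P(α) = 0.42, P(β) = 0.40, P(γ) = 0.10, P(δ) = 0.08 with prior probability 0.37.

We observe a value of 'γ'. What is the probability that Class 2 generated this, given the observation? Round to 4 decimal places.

Posterior ∝ prior × likelihood, so P(k | x) ∝ π_k f_k(x); normalise over all components.
Evaluate each component's likelihood at the observed value:
  p_1 = P(γ | comp) = 0.30
  p_2 = P(γ | comp) = 0.36
  p_3 = P(γ | comp) = 0.10
Multiply by the mixture weights:
  π_1·p_1 = 0.28 × 0.3 = 0.084
  π_2·p_2 = 0.35 × 0.36 = 0.126
  π_3·p_3 = 0.37 × 0.1 = 0.037
Marginal: 0.084 + 0.126 + 0.037 = 0.247
P(Class 2 | x) = 0.126 / 0.247 ≈ 0.5101

0.5101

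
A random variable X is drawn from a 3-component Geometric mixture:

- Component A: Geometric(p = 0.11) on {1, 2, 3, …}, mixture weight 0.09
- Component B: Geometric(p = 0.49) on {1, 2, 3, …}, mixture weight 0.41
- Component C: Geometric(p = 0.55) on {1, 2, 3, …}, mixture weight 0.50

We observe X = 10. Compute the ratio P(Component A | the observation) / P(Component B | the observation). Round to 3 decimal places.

7.397

Posterior odds = (P(Z=i) f_i(x)) / (P(Z=j) f_j(x)); the normalising sum cancels.
Component likelihoods at x = 10:
  p_A = 0.11·(1−0.11)^9 = 0.11·0.350356 = 0.0385392
  p_B = 0.49·(1−0.49)^9 = 0.49·0.00233417 = 0.00114374
  p_C = 0.55·(1−0.55)^9 = 0.55·0.000756681 = 0.000416174
0.00346853 / 0.000468934 ≈ 7.397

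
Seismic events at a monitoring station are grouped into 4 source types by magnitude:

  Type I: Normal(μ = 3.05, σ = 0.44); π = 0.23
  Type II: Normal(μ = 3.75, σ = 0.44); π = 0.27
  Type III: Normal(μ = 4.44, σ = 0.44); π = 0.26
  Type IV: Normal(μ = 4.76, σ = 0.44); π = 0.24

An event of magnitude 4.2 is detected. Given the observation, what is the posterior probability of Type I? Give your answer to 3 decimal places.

The responsibility of component k is P(Z=k) f_k(x) divided by Σ_j P(Z=j) f_j(x).
Evaluate each component's likelihood at the observed value:
  L_I = 0.0297923
  L_II = 0.537437
  L_III = 0.781361
  L_IV = 0.40338
Unnormalised posteriors:
  P(Z=I)·L_I = 0.23 × 0.0297923 = 0.00685223
  P(Z=II)·L_II = 0.27 × 0.537437 = 0.145108
  P(Z=III)·L_III = 0.26 × 0.781361 = 0.203154
  P(Z=IV)·L_IV = 0.24 × 0.40338 = 0.0968113
Sum: 0.00685223 + 0.145108 + 0.203154 + 0.0968113 = 0.451925
P(Type I | 4.2) = 0.00685223 / 0.451925 ≈ 0.015

0.015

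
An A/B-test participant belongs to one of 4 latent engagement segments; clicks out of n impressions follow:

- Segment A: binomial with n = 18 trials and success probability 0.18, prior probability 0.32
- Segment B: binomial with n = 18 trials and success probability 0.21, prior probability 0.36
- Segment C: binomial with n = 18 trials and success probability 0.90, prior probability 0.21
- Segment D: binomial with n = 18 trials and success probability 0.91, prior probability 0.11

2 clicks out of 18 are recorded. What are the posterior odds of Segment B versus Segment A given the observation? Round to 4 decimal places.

Only the two components matter; the odds are (P(Z=i) f_i(x)) / (P(Z=j) f_j(x)).
Component likelihoods at x = 2 clicks out of 18:
  L_A = 0.207137
  L_B = 0.155297
  L_C = 1.2393e-14
  L_D = 2.34776e-15
0.055907 / 0.0662839 ≈ 0.8434

0.8434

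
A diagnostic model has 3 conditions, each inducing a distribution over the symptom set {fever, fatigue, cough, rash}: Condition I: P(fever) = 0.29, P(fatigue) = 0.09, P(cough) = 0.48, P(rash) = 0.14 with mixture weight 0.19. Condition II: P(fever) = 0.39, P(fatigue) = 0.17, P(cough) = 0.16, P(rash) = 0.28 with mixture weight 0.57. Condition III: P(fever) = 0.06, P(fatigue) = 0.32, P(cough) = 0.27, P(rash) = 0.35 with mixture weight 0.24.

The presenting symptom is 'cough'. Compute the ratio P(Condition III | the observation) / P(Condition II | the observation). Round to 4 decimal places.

0.7105

The posterior odds equal the prior odds times the likelihood ratio: (P(Z=i)/P(Z=j))·(f_i(x)/f_j(x)).
Component likelihoods at x = 'cough':
  L_I = P(cough | comp) = 0.48
  L_II = P(cough | comp) = 0.16
  L_III = P(cough | comp) = 0.27
0.0648 / 0.0912 ≈ 0.7105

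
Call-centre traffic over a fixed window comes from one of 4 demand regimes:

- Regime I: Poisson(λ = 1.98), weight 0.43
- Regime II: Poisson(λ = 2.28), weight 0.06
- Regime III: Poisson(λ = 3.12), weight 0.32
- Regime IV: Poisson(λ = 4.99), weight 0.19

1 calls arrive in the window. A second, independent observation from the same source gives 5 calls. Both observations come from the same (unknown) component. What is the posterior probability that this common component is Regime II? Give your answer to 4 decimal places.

0.0682

Posterior ∝ prior × likelihood, so P(k | x) ∝ π_k f_k(x); normalise over all components.
Since both observations come from the same component, the likelihood for component k is f_k(x₁)·f_k(x₂).
  p_I = [0.273377] × [0.035014] = 0.00957202
  p_II = [0.233208] × [0.0525172] = 0.0122474
  p_III = [0.13777] × [0.108791] = 0.0149882
  p_IV = [0.0339603] × [0.175466] = 0.00595886
Weight by the priors:
  π_I·p_I = 0.43 × 0.00957202 = 0.00411597
  π_II·p_II = 0.06 × 0.0122474 = 0.000734846
  π_III·p_III = 0.32 × 0.0149882 = 0.00479622
  π_IV·p_IV = 0.19 × 0.00595886 = 0.00113218
Normaliser: 0.00411597 + 0.000734846 + 0.00479622 + 0.00113218 = 0.0107792
So the posterior for Regime II is 0.000734846 / 0.0107792 ≈ 0.0682.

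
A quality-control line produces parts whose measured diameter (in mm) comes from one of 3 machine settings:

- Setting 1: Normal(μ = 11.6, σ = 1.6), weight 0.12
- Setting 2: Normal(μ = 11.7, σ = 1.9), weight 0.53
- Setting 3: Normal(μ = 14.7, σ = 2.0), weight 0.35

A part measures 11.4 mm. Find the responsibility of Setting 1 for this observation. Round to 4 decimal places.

By Bayes' theorem, P(k | x) = w_k f_k(x) / Σ_j w_j f_j(x).
Component likelihoods at x = 11.4 mm:
  f_1 = (1/(1.6·√(2π)))·exp(−(11.4−11.6)²/(2·1.6²)) = 0.249339·exp(-0.00781) = 0.247399
  f_2 = (1/(1.9·√(2π)))·exp(−(11.4−11.7)²/(2·1.9²)) = 0.209970·exp(-0.01247) = 0.207369
  f_3 = (1/(2.0·√(2π)))·exp(−(11.4−14.7)²/(2·2.0²)) = 0.199471·exp(-1.36125) = 0.0511325
Weight by the priors:
  w_1·f_1 = 0.12 × 0.247399 = 0.0296878
  w_2·f_2 = 0.53 × 0.207369 = 0.109905
  w_3·f_3 = 0.35 × 0.0511325 = 0.0178964
Marginal: 0.0296878 + 0.109905 + 0.0178964 = 0.15749
P(Setting 1 | 11.4 mm) ≈ 0.1885

0.1885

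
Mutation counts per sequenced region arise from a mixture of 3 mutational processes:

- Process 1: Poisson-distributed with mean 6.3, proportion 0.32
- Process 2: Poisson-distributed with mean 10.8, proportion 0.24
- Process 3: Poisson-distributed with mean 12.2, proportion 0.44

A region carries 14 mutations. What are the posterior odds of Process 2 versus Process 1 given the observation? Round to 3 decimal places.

15.773

Posterior odds = (π_i f_i(x)) / (π_j f_j(x)); the normalising sum cancels.
Poisson probabilities:
  p_1 = e^(−6.3)·6.3^14/14! = 0.00326817
  p_2 = e^(−10.8)·10.8^14/14! = 0.0687296
  p_3 = e^(−12.2)·12.2^14/14! = 0.0933763
Posterior odds = (π_2·p_2) / (π_1·p_1) = (0.24·0.0687296) / (0.32·0.00326817) = 0.0164951 / 0.00104581 ≈ 15.773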